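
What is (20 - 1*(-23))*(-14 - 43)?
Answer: -2451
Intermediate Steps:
(20 - 1*(-23))*(-14 - 43) = (20 + 23)*(-57) = 43*(-57) = -2451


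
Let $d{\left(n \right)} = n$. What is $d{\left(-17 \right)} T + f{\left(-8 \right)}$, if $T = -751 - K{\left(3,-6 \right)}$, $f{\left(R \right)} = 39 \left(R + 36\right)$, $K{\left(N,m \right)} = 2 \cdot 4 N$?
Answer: $14267$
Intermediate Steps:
$K{\left(N,m \right)} = 8 N$
$f{\left(R \right)} = 1404 + 39 R$ ($f{\left(R \right)} = 39 \left(36 + R\right) = 1404 + 39 R$)
$T = -775$ ($T = -751 - 8 \cdot 3 = -751 - 24 = -775$)
$d{\left(-17 \right)} T + f{\left(-8 \right)} = \left(-17\right) \left(-775\right) + \left(1404 + 39 \left(-8\right)\right) = 13175 + \left(1404 - 312\right) = 13175 + 1092 = 14267$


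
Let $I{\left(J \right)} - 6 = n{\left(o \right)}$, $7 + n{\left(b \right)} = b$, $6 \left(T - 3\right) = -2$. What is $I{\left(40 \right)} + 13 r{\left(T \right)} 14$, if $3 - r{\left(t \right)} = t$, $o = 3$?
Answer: $\frac{188}{3} \approx 62.667$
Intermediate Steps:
$T = \frac{8}{3}$ ($T = 3 + \frac{1}{6} \left(-2\right) = 3 - \frac{1}{3} = \frac{8}{3} \approx 2.6667$)
$n{\left(b \right)} = -7 + b$
$I{\left(J \right)} = 2$ ($I{\left(J \right)} = 6 + \left(-7 + 3\right) = 6 - 4 = 2$)
$r{\left(t \right)} = 3 - t$
$I{\left(40 \right)} + 13 r{\left(T \right)} 14 = 2 + 13 \left(3 - \frac{8}{3}\right) 14 = 2 + 13 \cdot \frac{1}{3} \cdot 14 = 2 + \frac{13}{3} \cdot 14 = 2 + \frac{182}{3} = \frac{188}{3}$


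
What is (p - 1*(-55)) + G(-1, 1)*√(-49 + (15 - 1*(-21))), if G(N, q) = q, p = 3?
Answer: 58 + I*√13 ≈ 58.0 + 3.6056*I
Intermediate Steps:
(p - 1*(-55)) + G(-1, 1)*√(-49 + (15 - 1*(-21))) = (3 - 1*(-55)) + 1*√(-49 + (15 - 1*(-21))) = (3 + 55) + 1*√(-49 + (15 + 21)) = 58 + 1*√(-49 + 36) = 58 + 1*√(-13) = 58 + 1*(I*√13) = 58 + I*√13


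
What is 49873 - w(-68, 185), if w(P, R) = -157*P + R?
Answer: 39012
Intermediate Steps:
w(P, R) = R - 157*P
49873 - w(-68, 185) = 49873 - (185 - 157*(-68)) = 49873 - (185 + 10676) = 49873 - 1*10861 = 49873 - 10861 = 39012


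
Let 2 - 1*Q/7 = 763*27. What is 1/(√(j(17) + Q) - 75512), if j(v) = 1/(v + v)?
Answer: -2567408/193875015457 - 3*I*√18520786/193875015457 ≈ -1.3243e-5 - 6.6593e-8*I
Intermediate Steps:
j(v) = 1/(2*v)
Q = -144193 (Q = 14 - 5341*27 = 14 - 7*20601 = 14 - 144207 = -144193)
1/(√(j(17) + Q) - 75512) = 1/(√((½)/17 - 144193) - 75512) = 1/(√((½)*(1/17) - 144193) - 75512) = 1/(√(1/34 - 144193) - 75512) = 1/(√(-4902561/34) - 75512) = 1/(3*I*√18520786/34 - 75512) = 1/(-75512 + 3*I*√18520786/34)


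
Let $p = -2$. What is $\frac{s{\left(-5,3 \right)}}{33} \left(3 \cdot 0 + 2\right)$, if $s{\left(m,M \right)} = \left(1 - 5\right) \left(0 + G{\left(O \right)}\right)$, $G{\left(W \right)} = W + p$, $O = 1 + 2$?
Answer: $- \frac{8}{33} \approx -0.24242$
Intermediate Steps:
$O = 3$
$G{\left(W \right)} = -2 + W$ ($G{\left(W \right)} = W - 2 = -2 + W$)
$s{\left(m,M \right)} = -4$ ($s{\left(m,M \right)} = \left(1 - 5\right) \left(0 + \left(-2 + 3\right)\right) = - 4 \left(0 + 1\right) = \left(-4\right) 1 = -4$)
$\frac{s{\left(-5,3 \right)}}{33} \left(3 \cdot 0 + 2\right) = - \frac{4}{33} \left(3 \cdot 0 + 2\right) = \left(-4\right) \frac{1}{33} \left(0 + 2\right) = \left(- \frac{4}{33}\right) 2 = - \frac{8}{33}$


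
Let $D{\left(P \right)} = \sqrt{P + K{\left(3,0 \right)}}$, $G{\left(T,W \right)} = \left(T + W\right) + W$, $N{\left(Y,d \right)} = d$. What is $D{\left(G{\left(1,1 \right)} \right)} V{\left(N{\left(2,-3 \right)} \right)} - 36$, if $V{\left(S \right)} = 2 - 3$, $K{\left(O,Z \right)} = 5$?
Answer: $-36 - 2 \sqrt{2} \approx -38.828$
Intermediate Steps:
$G{\left(T,W \right)} = T + 2 W$
$D{\left(P \right)} = \sqrt{5 + P}$ ($D{\left(P \right)} = \sqrt{P + 5} = \sqrt{5 + P}$)
$V{\left(S \right)} = -1$ ($V{\left(S \right)} = 2 - 3 = -1$)
$D{\left(G{\left(1,1 \right)} \right)} V{\left(N{\left(2,-3 \right)} \right)} - 36 = \sqrt{5 + \left(1 + 2 \cdot 1\right)} \left(-1\right) - 36 = \sqrt{5 + \left(1 + 2\right)} \left(-1\right) - 36 = \sqrt{5 + 3} \left(-1\right) - 36 = \sqrt{8} \left(-1\right) - 36 = 2 \sqrt{2} \left(-1\right) - 36 = - 2 \sqrt{2} - 36 = -36 - 2 \sqrt{2}$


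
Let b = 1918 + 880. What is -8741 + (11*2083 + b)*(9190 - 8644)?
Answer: 14029465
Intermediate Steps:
b = 2798
-8741 + (11*2083 + b)*(9190 - 8644) = -8741 + (11*2083 + 2798)*(9190 - 8644) = -8741 + (22913 + 2798)*546 = -8741 + 25711*546 = -8741 + 14038206 = 14029465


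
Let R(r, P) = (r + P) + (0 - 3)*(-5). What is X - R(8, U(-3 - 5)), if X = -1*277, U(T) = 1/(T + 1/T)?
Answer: -19492/65 ≈ -299.88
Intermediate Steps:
R(r, P) = 15 + P + r (R(r, P) = (P + r) - 3*(-5) = (P + r) + 15 = 15 + P + r)
X = -277
X - R(8, U(-3 - 5)) = -277 - (15 + (-3 - 5)/(1 + (-3 - 5)²) + 8) = -277 - (15 - 8/(1 + (-8)²) + 8) = -277 - (15 - 8/(1 + 64) + 8) = -277 - (15 - 8/65 + 8) = -277 - 1*1487/65 = -277 - 1487/65 = -19492/65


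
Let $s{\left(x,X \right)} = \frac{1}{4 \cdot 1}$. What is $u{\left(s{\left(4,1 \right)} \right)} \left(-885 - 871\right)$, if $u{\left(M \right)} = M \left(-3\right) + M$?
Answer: $878$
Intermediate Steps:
$s{\left(x,X \right)} = \frac{1}{4}$
$u{\left(M \right)} = - 2 M$ ($u{\left(M \right)} = - 3 M + M = - 2 M$)
$u{\left(s{\left(4,1 \right)} \right)} \left(-885 - 871\right) = \left(-2\right) \frac{1}{4} \left(-885 - 871\right) = \left(- \frac{1}{2}\right) \left(-1756\right) = 878$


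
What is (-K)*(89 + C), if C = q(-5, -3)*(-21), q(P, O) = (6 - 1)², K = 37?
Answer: 16132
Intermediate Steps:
q(P, O) = 25 (q(P, O) = 5² = 25)
C = -525 (C = 25*(-21) = -525)
(-K)*(89 + C) = (-1*37)*(89 - 525) = -37*(-436) = 16132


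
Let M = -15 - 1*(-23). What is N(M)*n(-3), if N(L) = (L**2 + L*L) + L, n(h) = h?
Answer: -408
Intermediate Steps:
M = 8 (M = -15 + 23 = 8)
N(L) = L + 2*L**2 (N(L) = (L**2 + L**2) + L = 2*L**2 + L = L + 2*L**2)
N(M)*n(-3) = (8*(1 + 2*8))*(-3) = (8*(1 + 16))*(-3) = (8*17)*(-3) = 136*(-3) = -408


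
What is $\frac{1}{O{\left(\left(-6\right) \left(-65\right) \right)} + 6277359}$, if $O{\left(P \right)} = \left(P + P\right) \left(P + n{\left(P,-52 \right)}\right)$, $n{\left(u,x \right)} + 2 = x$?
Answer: $\frac{1}{6539439} \approx 1.5292 \cdot 10^{-7}$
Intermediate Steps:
$n{\left(u,x \right)} = -2 + x$
$O{\left(P \right)} = 2 P \left(-54 + P\right)$ ($O{\left(P \right)} = \left(P + P\right) \left(P - 54\right) = 2 P \left(P - 54\right) = 2 P \left(-54 + P\right)$)
$\frac{1}{O{\left(\left(-6\right) \left(-65\right) \right)} + 6277359} = \frac{1}{2 \left(\left(-6\right) \left(-65\right)\right) \left(-54 - -390\right) + 6277359} = \frac{1}{2 \cdot 390 \left(-54 + 390\right) + 6277359} = \frac{1}{2 \cdot 390 \cdot 336 + 6277359} = \frac{1}{262080 + 6277359} = \frac{1}{6539439}$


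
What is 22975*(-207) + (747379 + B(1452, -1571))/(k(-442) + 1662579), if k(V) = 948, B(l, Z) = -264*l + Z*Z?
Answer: -7911440462683/1663527 ≈ -4.7558e+6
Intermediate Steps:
B(l, Z) = Z² - 264*l (B(l, Z) = -264*l + Z² = Z² - 264*l)
22975*(-207) + (747379 + B(1452, -1571))/(k(-442) + 1662579) = 22975*(-207) + (747379 + ((-1571)² - 264*1452))/(948 + 1662579) = -4755825 + (747379 + (2468041 - 383328))/1663527 = -4755825 + (747379 + 2084713)*(1/1663527) = -4755825 + 2832092*(1/1663527) = -4755825 + 2832092/1663527 = -7911440462683/1663527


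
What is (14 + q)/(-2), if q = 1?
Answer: -15/2 ≈ -7.5000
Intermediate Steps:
(14 + q)/(-2) = (14 + 1)/(-2) = -1/2*15 = -15/2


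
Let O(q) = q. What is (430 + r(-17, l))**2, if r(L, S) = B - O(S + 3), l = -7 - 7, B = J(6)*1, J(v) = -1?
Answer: 193600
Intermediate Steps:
B = -1 (B = -1*1 = -1)
l = -14
r(L, S) = -4 - S (r(L, S) = -1 - (S + 3) = -1 - (3 + S) = -1 + (-3 - S) = -4 - S)
(430 + r(-17, l))**2 = (430 + (-4 - 1*(-14)))**2 = (430 + (-4 + 14))**2 = (430 + 10)**2 = 440**2 = 193600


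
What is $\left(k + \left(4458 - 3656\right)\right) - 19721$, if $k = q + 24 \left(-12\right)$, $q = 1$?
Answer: $-19206$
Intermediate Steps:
$k = -287$ ($k = 1 + 24 \left(-12\right) = 1 - 288 = -287$)
$\left(k + \left(4458 - 3656\right)\right) - 19721 = \left(-287 + \left(4458 - 3656\right)\right) - 19721 = \left(-287 + 802\right) - 19721 = 515 - 19721 = -19206$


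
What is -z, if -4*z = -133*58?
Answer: -3857/2 ≈ -1928.5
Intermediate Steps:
z = 3857/2 (z = -(-133)*58/4 = -¼*(-7714) = 3857/2 ≈ 1928.5)
-z = -1*3857/2 = -3857/2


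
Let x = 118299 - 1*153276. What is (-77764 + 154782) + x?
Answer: 42041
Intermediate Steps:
x = -34977 (x = 118299 - 153276 = -34977)
(-77764 + 154782) + x = (-77764 + 154782) - 34977 = 77018 - 34977 = 42041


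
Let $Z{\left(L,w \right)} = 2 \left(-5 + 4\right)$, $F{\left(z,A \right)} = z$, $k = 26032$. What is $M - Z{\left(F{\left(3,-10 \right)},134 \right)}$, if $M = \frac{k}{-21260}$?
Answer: $\frac{4122}{5315} \approx 0.77554$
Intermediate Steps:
$M = - \frac{6508}{5315}$ ($M = \frac{26032}{-21260} = 26032 \left(- \frac{1}{21260}\right) = - \frac{6508}{5315} \approx -1.2245$)
$Z{\left(L,w \right)} = -2$ ($Z{\left(L,w \right)} = 2 \left(-1\right) = -2$)
$M - Z{\left(F{\left(3,-10 \right)},134 \right)} = - \frac{6508}{5315} - -2 = - \frac{6508}{5315} + 2 = \frac{4122}{5315}$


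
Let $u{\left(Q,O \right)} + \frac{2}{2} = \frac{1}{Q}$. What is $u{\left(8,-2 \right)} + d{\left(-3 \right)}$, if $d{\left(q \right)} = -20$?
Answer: $- \frac{167}{8} \approx -20.875$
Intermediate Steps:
$u{\left(Q,O \right)} = -1 + \frac{1}{Q}$
$u{\left(8,-2 \right)} + d{\left(-3 \right)} = \frac{1 - 8}{8} - 20 = \frac{1}{8} \left(-7\right) - 20 = - \frac{7}{8} - 20 = - \frac{167}{8}$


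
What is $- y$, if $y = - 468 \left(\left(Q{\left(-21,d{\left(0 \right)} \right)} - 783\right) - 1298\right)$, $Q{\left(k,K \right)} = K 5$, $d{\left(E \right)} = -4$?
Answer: $-983268$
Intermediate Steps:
$Q{\left(k,K \right)} = 5 K$
$y = 983268$ ($y = - 468 \left(\left(5 \left(-4\right) - 783\right) - 1298\right) = - 468 \left(\left(-20 - 783\right) - 1298\right) = - 468 \left(-803 - 1298\right) = \left(-468\right) \left(-2101\right) = 983268$)
$- y = \left(-1\right) 983268 = -983268$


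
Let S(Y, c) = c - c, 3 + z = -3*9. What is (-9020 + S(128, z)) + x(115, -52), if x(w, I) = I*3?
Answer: -9176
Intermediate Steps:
z = -30 (z = -3 - 3*9 = -3 - 27 = -30)
S(Y, c) = 0
x(w, I) = 3*I
(-9020 + S(128, z)) + x(115, -52) = (-9020 + 0) + 3*(-52) = -9020 - 156 = -9176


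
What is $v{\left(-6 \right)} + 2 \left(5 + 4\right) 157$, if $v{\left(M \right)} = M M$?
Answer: $2862$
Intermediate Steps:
$v{\left(M \right)} = M^{2}$
$v{\left(-6 \right)} + 2 \left(5 + 4\right) 157 = \left(-6\right)^{2} + 2 \left(5 + 4\right) 157 = 36 + 2 \cdot 9 \cdot 157 = 36 + 18 \cdot 157 = 36 + 2826 = 2862$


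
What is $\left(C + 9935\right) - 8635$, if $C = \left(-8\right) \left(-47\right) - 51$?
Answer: $1625$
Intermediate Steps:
$C = 325$ ($C = 376 - 51 = 325$)
$\left(C + 9935\right) - 8635 = \left(325 + 9935\right) - 8635 = 10260 - 8635 = 1625$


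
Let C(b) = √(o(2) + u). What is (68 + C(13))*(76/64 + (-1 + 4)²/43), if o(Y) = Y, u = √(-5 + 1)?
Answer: 16337/172 + 961*√(2 + 2*I)/688 ≈ 97.153 + 0.89897*I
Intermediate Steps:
u = 2*I (u = √(-4) = 2*I ≈ 2.0*I)
C(b) = √(2 + 2*I)
(68 + C(13))*(76/64 + (-1 + 4)²/43) = (68 + √(2 + 2*I))*(76/64 + (-1 + 4)²/43) = (68 + √(2 + 2*I))*(76*(1/64) + 3²*(1/43)) = (68 + √(2 + 2*I))*(19/16 + 9*(1/43)) = (68 + √(2 + 2*I))*(19/16 + 9/43) = (68 + √(2 + 2*I))*(961/688) = 16337/172 + 961*√(2 + 2*I)/688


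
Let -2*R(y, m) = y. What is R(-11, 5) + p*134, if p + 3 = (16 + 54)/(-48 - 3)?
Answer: -59203/102 ≈ -580.42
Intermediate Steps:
p = -223/51 (p = -3 + (16 + 54)/(-48 - 3) = -3 + 70/(-51) = -3 + 70*(-1/51) = -3 - 70/51 = -223/51 ≈ -4.3726)
R(y, m) = -y/2
R(-11, 5) + p*134 = -½*(-11) - 223/51*134 = 11/2 - 29882/51 = -59203/102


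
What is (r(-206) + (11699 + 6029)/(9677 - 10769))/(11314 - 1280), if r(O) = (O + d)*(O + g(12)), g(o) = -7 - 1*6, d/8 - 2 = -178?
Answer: 48245893/1369641 ≈ 35.225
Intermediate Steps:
d = -1408 (d = 16 + 8*(-178) = 16 - 1424 = -1408)
g(o) = -13 (g(o) = -7 - 6 = -13)
r(O) = (-1408 + O)*(-13 + O) (r(O) = (O - 1408)*(O - 13) = (-1408 + O)*(-13 + O))
(r(-206) + (11699 + 6029)/(9677 - 10769))/(11314 - 1280) = ((18304 + (-206)² - 1421*(-206)) + (11699 + 6029)/(9677 - 10769))/(11314 - 1280) = ((18304 + 42436 + 292726) + 17728/(-1092))/10034 = (353466 + 17728*(-1/1092))*(1/10034) = (353466 - 4432/273)*(1/10034) = (96491786/273)*(1/10034) = 48245893/1369641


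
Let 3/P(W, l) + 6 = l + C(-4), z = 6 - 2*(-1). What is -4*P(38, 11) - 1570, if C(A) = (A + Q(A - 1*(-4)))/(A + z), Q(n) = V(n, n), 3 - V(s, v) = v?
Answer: -29878/19 ≈ -1572.5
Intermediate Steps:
V(s, v) = 3 - v
Q(n) = 3 - n
z = 8 (z = 6 + 2 = 8)
C(A) = -1/(8 + A) (C(A) = (A + (3 - (A - 1*(-4))))/(A + 8) = (A + (3 - (A + 4)))/(8 + A) = (A + (3 - (4 + A)))/(8 + A) = (A + (3 + (-4 - A)))/(8 + A) = (A + (-1 - A))/(8 + A) = -1/(8 + A))
P(W, l) = 3/(-25/4 + l) (P(W, l) = 3/(-6 + (l - 1/(8 - 4))) = 3/(-6 + (l - 1/4)) = 3/(-6 + (-1/4 + l)) = 3/(-25/4 + l))
-4*P(38, 11) - 1570 = -48/(-25 + 4*11) - 1570 = -48/(-25 + 44) - 1570 = -48/19 - 1570 = -29878/19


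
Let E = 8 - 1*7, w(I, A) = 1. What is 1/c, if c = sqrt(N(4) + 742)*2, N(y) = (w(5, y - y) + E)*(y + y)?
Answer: sqrt(758)/1516 ≈ 0.018161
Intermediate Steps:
E = 1 (E = 8 - 7 = 1)
N(y) = 4*y (N(y) = (1 + 1)*(y + y) = 2*(2*y) = 4*y)
c = 2*sqrt(758) (c = sqrt(4*4 + 742)*2 = sqrt(16 + 742)*2 = sqrt(758)*2 = 2*sqrt(758) ≈ 55.064)
1/c = 1/(2*sqrt(758)) = sqrt(758)/1516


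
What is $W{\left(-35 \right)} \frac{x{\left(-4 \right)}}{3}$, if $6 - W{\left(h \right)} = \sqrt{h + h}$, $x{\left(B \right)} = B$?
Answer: $-8 + \frac{4 i \sqrt{70}}{3} \approx -8.0 + 11.155 i$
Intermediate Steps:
$W{\left(h \right)} = 6 - \sqrt{2} \sqrt{h}$ ($W{\left(h \right)} = 6 - \sqrt{h + h} = 6 - \sqrt{2 h} = 6 - \sqrt{2} \sqrt{h}$)
$W{\left(-35 \right)} \frac{x{\left(-4 \right)}}{3} = \left(6 - \sqrt{2} \sqrt{-35}\right) \left(- \frac{4}{3}\right) = \left(6 - \sqrt{2} i \sqrt{35}\right) \left(\left(-4\right) \frac{1}{3}\right) = \left(6 - i \sqrt{70}\right) \left(- \frac{4}{3}\right) = -8 + \frac{4 i \sqrt{70}}{3}$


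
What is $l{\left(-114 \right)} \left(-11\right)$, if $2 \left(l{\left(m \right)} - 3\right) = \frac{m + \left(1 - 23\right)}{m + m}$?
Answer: $- \frac{2068}{57} \approx -36.281$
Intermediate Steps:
$l{\left(m \right)} = 3 + \frac{-22 + m}{4 m}$ ($l{\left(m \right)} = 3 + \frac{\left(m + \left(1 - 23\right)\right) \frac{1}{m + m}}{2} = 3 + \frac{\left(m - 22\right) \frac{1}{2 m}}{2} = 3 + \frac{\left(-22 + m\right) \frac{1}{2 m}}{2} = 3 + \frac{\frac{1}{2} \frac{1}{m} \left(-22 + m\right)}{2} = 3 + \frac{-22 + m}{4 m}$)
$l{\left(-114 \right)} \left(-11\right) = \frac{-22 + 13 \left(-114\right)}{4 \left(-114\right)} \left(-11\right) = \frac{1}{4} \left(- \frac{1}{114}\right) \left(-22 - 1482\right) \left(-11\right) = \frac{1}{4} \left(- \frac{1}{114}\right) \left(-1504\right) \left(-11\right) = \frac{188}{57} \left(-11\right) = - \frac{2068}{57}$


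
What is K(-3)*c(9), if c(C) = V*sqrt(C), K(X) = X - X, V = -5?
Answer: 0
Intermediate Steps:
K(X) = 0
c(C) = -5*sqrt(C)
K(-3)*c(9) = 0*(-5*sqrt(9)) = 0*(-5*3) = 0*(-15) = 0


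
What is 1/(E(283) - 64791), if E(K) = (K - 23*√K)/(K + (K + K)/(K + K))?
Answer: -2612851262/169286642390307 + 3266*√283/169286642390307 ≈ -1.5434e-5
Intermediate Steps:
E(K) = (K - 23*√K)/(1 + K) (E(K) = (K - 23*√K)/(K + (2*K)/((2*K))) = (K - 23*√K)/(K + (2*K)*(1/(2*K))) = (K - 23*√K)/(K + 1) = (K - 23*√K)/(1 + K))
1/(E(283) - 64791) = 1/((283 - 23*√283)/(1 + 283) - 64791) = 1/((283 - 23*√283)/284 - 64791) = 1/((283/284 - 23*√283/284) - 64791) = 1/(-18400361/284 - 23*√283/284)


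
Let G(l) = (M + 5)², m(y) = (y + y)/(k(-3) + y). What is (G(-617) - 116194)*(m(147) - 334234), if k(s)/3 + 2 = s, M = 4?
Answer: 853790384187/22 ≈ 3.8809e+10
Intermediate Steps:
k(s) = -6 + 3*s
m(y) = 2*y/(-15 + y) (m(y) = (y + y)/((-6 + 3*(-3)) + y) = (2*y)/((-6 - 9) + y) = (2*y)/(-15 + y) = 2*y/(-15 + y))
G(l) = 81 (G(l) = (4 + 5)² = 9² = 81)
(G(-617) - 116194)*(m(147) - 334234) = (81 - 116194)*(2*147/(-15 + 147) - 334234) = -116113*(2*147/132 - 334234) = -116113*(2*147*(1/132) - 334234) = -116113*(49/22 - 334234) = -116113*(-7353099/22) = 853790384187/22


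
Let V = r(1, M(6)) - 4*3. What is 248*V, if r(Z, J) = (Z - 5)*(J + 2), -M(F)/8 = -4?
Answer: -36704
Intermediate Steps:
M(F) = 32 (M(F) = -8*(-4) = 32)
r(Z, J) = (-5 + Z)*(2 + J)
V = -148 (V = (-10 - 5*32 + 2*1 + 32*1) - 4*3 = (-10 - 160 + 2 + 32) - 12 = -136 - 12 = -148)
248*V = 248*(-148) = -36704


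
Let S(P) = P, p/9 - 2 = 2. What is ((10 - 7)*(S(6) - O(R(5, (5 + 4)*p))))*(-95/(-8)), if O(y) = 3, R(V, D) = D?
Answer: 855/8 ≈ 106.88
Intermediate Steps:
p = 36 (p = 18 + 9*2 = 18 + 18 = 36)
((10 - 7)*(S(6) - O(R(5, (5 + 4)*p))))*(-95/(-8)) = ((10 - 7)*(6 - 1*3))*(-95/(-8)) = (3*(6 - 3))*(-95*(-1)/8) = (3*3)*(-5*(-19/8)) = 9*(95/8) = 855/8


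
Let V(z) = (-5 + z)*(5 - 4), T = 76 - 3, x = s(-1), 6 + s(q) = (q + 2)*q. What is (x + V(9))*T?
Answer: -219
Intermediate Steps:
s(q) = -6 + q*(2 + q) (s(q) = -6 + (q + 2)*q = -6 + (2 + q)*q = -6 + q*(2 + q))
x = -7 (x = -6 + (-1)**2 + 2*(-1) = -6 + 1 - 2 = -7)
T = 73
V(z) = -5 + z (V(z) = (-5 + z)*1 = -5 + z)
(x + V(9))*T = (-7 + (-5 + 9))*73 = (-7 + 4)*73 = -3*73 = -219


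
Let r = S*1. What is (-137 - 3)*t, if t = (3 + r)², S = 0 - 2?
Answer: -140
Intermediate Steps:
S = -2
r = -2 (r = -2*1 = -2)
t = 1 (t = (3 - 2)² = 1² = 1)
(-137 - 3)*t = (-137 - 3)*1 = -140*1 = -140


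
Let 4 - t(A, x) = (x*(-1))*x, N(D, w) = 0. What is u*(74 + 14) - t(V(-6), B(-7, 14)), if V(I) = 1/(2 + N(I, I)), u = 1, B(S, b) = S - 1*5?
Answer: -60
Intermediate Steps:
B(S, b) = -5 + S (B(S, b) = S - 5 = -5 + S)
V(I) = 1/2 (V(I) = 1/(2 + 0) = 1/2)
t(A, x) = 4 + x**2 (t(A, x) = 4 - x*(-1)*x = 4 - (-x)*x = 4 - (-1)*x**2 = 4 + x**2)
u*(74 + 14) - t(V(-6), B(-7, 14)) = 1*(74 + 14) - (4 + (-5 - 7)**2) = 1*88 - (4 + (-12)**2) = 88 - (4 + 144) = 88 - 1*148 = 88 - 148 = -60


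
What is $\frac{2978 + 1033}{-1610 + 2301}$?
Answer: $\frac{4011}{691} \approx 5.8046$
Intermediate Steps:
$\frac{2978 + 1033}{-1610 + 2301} = \frac{4011}{691}$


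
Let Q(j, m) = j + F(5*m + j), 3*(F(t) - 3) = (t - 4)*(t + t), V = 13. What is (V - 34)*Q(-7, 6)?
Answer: -6034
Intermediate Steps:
F(t) = 3 + 2*t*(-4 + t)/3 (F(t) = 3 + ((t - 4)*(t + t))/3 = 3 + ((-4 + t)*(2*t))/3 = 3 + (2*t*(-4 + t))/3 = 3 + 2*t*(-4 + t)/3)
Q(j, m) = 3 - 40*m/3 - 5*j/3 + 2*(j + 5*m)²/3 (Q(j, m) = j + (3 - 8*(5*m + j)/3 + 2*(5*m + j)²/3) = j + (3 - 8*(j + 5*m)/3 + 2*(j + 5*m)²/3) = j + (3 + (-40*m/3 - 8*j/3) + 2*(j + 5*m)²/3) = j + (3 - 40*m/3 - 8*j/3 + 2*(j + 5*m)²/3) = 3 - 40*m/3 - 5*j/3 + 2*(j + 5*m)²/3)
(V - 34)*Q(-7, 6) = (13 - 34)*(3 - 40/3*6 - 5/3*(-7) + 2*(-7 + 5*6)²/3) = -21*(3 - 80 + 35/3 + 2*(-7 + 30)²/3) = -21*(3 - 80 + 35/3 + (⅔)*23²) = -21*(3 - 80 + 35/3 + (⅔)*529) = -21*(3 - 80 + 35/3 + 1058/3) = -21*862/3 = -6034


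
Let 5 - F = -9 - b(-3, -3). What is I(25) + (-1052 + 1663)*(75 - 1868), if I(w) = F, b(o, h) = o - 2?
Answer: -1095514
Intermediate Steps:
b(o, h) = -2 + o
F = 9 (F = 5 - (-9 - (-2 - 3)) = 5 - (-9 - 1*(-5)) = 5 - (-9 + 5) = 5 - 1*(-4) = 5 + 4 = 9)
I(w) = 9
I(25) + (-1052 + 1663)*(75 - 1868) = 9 + (-1052 + 1663)*(75 - 1868) = 9 + 611*(-1793) = 9 - 1095523 = -1095514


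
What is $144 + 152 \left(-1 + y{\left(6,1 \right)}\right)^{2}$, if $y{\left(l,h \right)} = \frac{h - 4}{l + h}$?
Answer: $\frac{22256}{49} \approx 454.2$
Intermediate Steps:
$y{\left(l,h \right)} = \frac{-4 + h}{h + l}$
$144 + 152 \left(-1 + y{\left(6,1 \right)}\right)^{2} = 144 + 152 \left(-1 + \frac{-4 + 1}{1 + 6}\right)^{2} = 144 + 152 \left(-1 + \frac{1}{7} \left(-3\right)\right)^{2} = 144 + 152 \left(-1 - \frac{3}{7}\right)^{2} = 144 + 152 \left(- \frac{10}{7}\right)^{2} = 144 + 152 \cdot \frac{100}{49} = 144 + \frac{15200}{49} = \frac{22256}{49}$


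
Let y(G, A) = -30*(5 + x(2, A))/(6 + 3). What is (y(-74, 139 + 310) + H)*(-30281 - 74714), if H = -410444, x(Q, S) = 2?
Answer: 129291052990/3 ≈ 4.3097e+10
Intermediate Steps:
y(G, A) = -70/3 (y(G, A) = -30*(5 + 2)/(6 + 3) = -210/9 = -30*7/9 = -70/3)
(y(-74, 139 + 310) + H)*(-30281 - 74714) = (-70/3 - 410444)*(-30281 - 74714) = -1231402/3*(-104995) = 129291052990/3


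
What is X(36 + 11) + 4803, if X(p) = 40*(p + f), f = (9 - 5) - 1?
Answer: 6803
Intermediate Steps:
f = 3 (f = 4 - 1 = 3)
X(p) = 120 + 40*p (X(p) = 40*(p + 3) = 40*(3 + p) = 120 + 40*p)
X(36 + 11) + 4803 = (120 + 40*(36 + 11)) + 4803 = (120 + 40*47) + 4803 = (120 + 1880) + 4803 = 2000 + 4803 = 6803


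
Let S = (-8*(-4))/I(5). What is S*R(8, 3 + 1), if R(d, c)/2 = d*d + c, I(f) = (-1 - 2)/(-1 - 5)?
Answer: 8704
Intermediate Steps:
I(f) = ½ (I(f) = -3/(-6) = -3*(-⅙) = ½)
S = 64 (S = (-8*(-4))/(½) = 32*2 = 64)
R(d, c) = 2*c + 2*d² (R(d, c) = 2*(d*d + c) = 2*(d² + c) = 2*(c + d²) = 2*c + 2*d²)
S*R(8, 3 + 1) = 64*(2*(3 + 1) + 2*8²) = 64*(2*4 + 2*64) = 64*(8 + 128) = 64*136 = 8704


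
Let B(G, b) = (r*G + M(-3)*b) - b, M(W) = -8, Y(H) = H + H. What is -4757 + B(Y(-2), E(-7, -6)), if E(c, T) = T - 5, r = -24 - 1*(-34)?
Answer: -4698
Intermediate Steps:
Y(H) = 2*H
r = 10 (r = -24 + 34 = 10)
E(c, T) = -5 + T
B(G, b) = -9*b + 10*G (B(G, b) = (10*G - 8*b) - b = (-8*b + 10*G) - b = -9*b + 10*G)
-4757 + B(Y(-2), E(-7, -6)) = -4757 + (-9*(-5 - 6) + 10*(2*(-2))) = -4757 + (-9*(-11) + 10*(-4)) = -4757 + (99 - 40) = -4757 + 59 = -4698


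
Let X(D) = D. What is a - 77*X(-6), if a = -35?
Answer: 427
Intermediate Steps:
a - 77*X(-6) = -35 - 77*(-6) = -35 + 462 = 427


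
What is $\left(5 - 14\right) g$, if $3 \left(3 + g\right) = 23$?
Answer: $-42$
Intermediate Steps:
$g = \frac{14}{3}$ ($g = -3 + \frac{1}{3} \cdot 23 = -3 + \frac{23}{3} = \frac{14}{3} \approx 4.6667$)
$\left(5 - 14\right) g = \left(5 - 14\right) \frac{14}{3} = \left(-9\right) \frac{14}{3} = -42$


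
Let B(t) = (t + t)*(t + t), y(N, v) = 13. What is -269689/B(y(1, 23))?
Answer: -269689/676 ≈ -398.95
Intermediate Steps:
B(t) = 4*t**2 (B(t) = (2*t)*(2*t) = 4*t**2)
-269689/B(y(1, 23)) = -269689/(4*13**2) = -269689/(4*169) = -269689/676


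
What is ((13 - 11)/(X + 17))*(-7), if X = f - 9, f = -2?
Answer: -7/3 ≈ -2.3333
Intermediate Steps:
X = -11 (X = -2 - 9 = -11)
((13 - 11)/(X + 17))*(-7) = ((13 - 11)/(-11 + 17))*(-7) = (2/6)*(-7) = (2*(1/6))*(-7) = (1/3)*(-7) = -7/3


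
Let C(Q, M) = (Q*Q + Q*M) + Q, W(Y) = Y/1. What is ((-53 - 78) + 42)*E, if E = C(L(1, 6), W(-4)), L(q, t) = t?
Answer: -1602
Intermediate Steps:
W(Y) = Y (W(Y) = Y*1 = Y)
C(Q, M) = Q + Q² + M*Q (C(Q, M) = (Q² + M*Q) + Q = Q + Q² + M*Q)
E = 18 (E = 6*(1 - 4 + 6) = 6*3 = 18)
((-53 - 78) + 42)*E = ((-53 - 78) + 42)*18 = (-131 + 42)*18 = -89*18 = -1602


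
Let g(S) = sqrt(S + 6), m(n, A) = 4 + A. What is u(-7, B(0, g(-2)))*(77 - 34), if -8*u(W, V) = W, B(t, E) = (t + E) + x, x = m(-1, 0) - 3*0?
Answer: 301/8 ≈ 37.625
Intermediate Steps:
x = 4 (x = (4 + 0) - 3*0 = 4 + 0 = 4)
g(S) = sqrt(6 + S)
B(t, E) = 4 + E + t (B(t, E) = (t + E) + 4 = (E + t) + 4 = 4 + E + t)
u(W, V) = -W/8
u(-7, B(0, g(-2)))*(77 - 34) = (-1/8*(-7))*(77 - 34) = (7/8)*43 = 301/8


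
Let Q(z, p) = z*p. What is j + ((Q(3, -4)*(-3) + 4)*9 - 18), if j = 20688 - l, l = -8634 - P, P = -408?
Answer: 29256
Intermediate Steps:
l = -8226 (l = -8634 - 1*(-408) = -8634 + 408 = -8226)
Q(z, p) = p*z
j = 28914 (j = 20688 - 1*(-8226) = 20688 + 8226 = 28914)
j + ((Q(3, -4)*(-3) + 4)*9 - 18) = 28914 + ((-4*3*(-3) + 4)*9 - 18) = 28914 + ((-12*(-3) + 4)*9 - 18) = 28914 + ((36 + 4)*9 - 18) = 28914 + (40*9 - 18) = 28914 + (360 - 18) = 28914 + 342 = 29256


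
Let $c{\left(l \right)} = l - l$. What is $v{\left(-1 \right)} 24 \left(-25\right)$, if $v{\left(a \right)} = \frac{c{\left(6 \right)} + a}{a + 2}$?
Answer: $600$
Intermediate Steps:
$c{\left(l \right)} = 0$
$v{\left(a \right)} = \frac{a}{2 + a}$ ($v{\left(a \right)} = \frac{0 + a}{a + 2} = \frac{a}{2 + a}$)
$v{\left(-1 \right)} 24 \left(-25\right) = - \frac{1}{2 - 1} \cdot 24 \left(-25\right) = - 1^{-1} \cdot 24 \left(-25\right) = \left(-1\right) 1 \cdot 24 \left(-25\right) = \left(-1\right) 24 \left(-25\right) = \left(-24\right) \left(-25\right) = 600$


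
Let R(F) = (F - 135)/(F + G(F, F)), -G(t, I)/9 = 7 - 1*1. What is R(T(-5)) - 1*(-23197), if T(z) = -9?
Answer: 162395/7 ≈ 23199.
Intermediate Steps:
G(t, I) = -54 (G(t, I) = -9*(7 - 1*1) = -9*(7 - 1) = -9*6 = -54)
R(F) = (-135 + F)/(-54 + F) (R(F) = (F - 135)/(F - 54) = (-135 + F)/(-54 + F))
R(T(-5)) - 1*(-23197) = (-135 - 9)/(-54 - 9) - 1*(-23197) = -144/(-63) + 23197 = -1/63*(-144) + 23197 = 16/7 + 23197 = 162395/7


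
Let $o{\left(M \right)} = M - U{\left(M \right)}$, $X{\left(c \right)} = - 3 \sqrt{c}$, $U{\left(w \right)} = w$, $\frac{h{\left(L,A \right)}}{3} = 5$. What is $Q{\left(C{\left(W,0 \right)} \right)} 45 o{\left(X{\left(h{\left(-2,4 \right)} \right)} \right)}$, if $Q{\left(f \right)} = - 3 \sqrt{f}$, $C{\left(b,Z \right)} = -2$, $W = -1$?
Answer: $0$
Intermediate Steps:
$h{\left(L,A \right)} = 15$ ($h{\left(L,A \right)} = 3 \cdot 5 = 15$)
$o{\left(M \right)} = 0$ ($o{\left(M \right)} = M - M = 0$)
$Q{\left(C{\left(W,0 \right)} \right)} 45 o{\left(X{\left(h{\left(-2,4 \right)} \right)} \right)} = - 3 \sqrt{-2} \cdot 45 \cdot 0 = - 3 i \sqrt{2} \cdot 45 \cdot 0 = - 135 i \sqrt{2} \cdot 0 = 0$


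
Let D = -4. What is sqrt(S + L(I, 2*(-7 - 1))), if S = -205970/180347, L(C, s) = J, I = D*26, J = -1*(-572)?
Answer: sqrt(18567177042358)/180347 ≈ 23.893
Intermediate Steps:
J = 572
I = -104 (I = -4*26 = -104)
L(C, s) = 572
S = -205970/180347 (S = -205970*1/180347 = -205970/180347 ≈ -1.1421)
sqrt(S + L(I, 2*(-7 - 1))) = sqrt(-205970/180347 + 572) = sqrt(102952514/180347) = sqrt(18567177042358)/180347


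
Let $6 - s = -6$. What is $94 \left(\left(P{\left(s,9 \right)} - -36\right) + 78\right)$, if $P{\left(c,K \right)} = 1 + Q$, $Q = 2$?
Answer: $10998$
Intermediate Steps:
$s = 12$ ($s = 6 - -6 = 6 + 6 = 12$)
$P{\left(c,K \right)} = 3$ ($P{\left(c,K \right)} = 1 + 2 = 3$)
$94 \left(\left(P{\left(s,9 \right)} - -36\right) + 78\right) = 94 \left(\left(3 - -36\right) + 78\right) = 94 \left(\left(3 + 36\right) + 78\right) = 94 \left(39 + 78\right) = 94 \cdot 117 = 10998$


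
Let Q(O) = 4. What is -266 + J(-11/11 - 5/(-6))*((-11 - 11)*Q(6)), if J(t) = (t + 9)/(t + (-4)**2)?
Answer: -29934/95 ≈ -315.09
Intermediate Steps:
J(t) = (9 + t)/(16 + t) (J(t) = (9 + t)/(t + 16) = (9 + t)/(16 + t))
-266 + J(-11/11 - 5/(-6))*((-11 - 11)*Q(6)) = -266 + ((9 + (-11/11 - 5/(-6)))/(16 + (-11/11 - 5/(-6))))*((-11 - 11)*4) = -266 + ((9 + (-11*1/11 - 5*(-1/6)))/(16 + (-11*1/11 - 5*(-1/6))))*(-22*4) = -266 + ((9 + (-1 + 5/6))/(16 + (-1 + 5/6)))*(-88) = -266 + ((9 - 1/6)/(16 - 1/6))*(-88) = -266 + ((53/6)/(95/6))*(-88) = -266 + ((6/95)*(53/6))*(-88) = -266 + (53/95)*(-88) = -266 - 4664/95 = -29934/95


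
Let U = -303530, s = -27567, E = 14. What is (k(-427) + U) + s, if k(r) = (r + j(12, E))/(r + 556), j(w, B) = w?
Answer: -42711928/129 ≈ -3.3110e+5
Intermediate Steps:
k(r) = (12 + r)/(556 + r) (k(r) = (r + 12)/(r + 556) = (12 + r)/(556 + r))
(k(-427) + U) + s = ((12 - 427)/(556 - 427) - 303530) - 27567 = (-415/129 - 303530) - 27567 = -39155785/129 - 27567 = -42711928/129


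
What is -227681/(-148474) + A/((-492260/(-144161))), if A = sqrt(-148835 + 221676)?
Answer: 227681/148474 + 144161*sqrt(72841)/492260 ≈ 80.572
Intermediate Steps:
A = sqrt(72841) ≈ 269.89
-227681/(-148474) + A/((-492260/(-144161))) = -227681/(-148474) + sqrt(72841)/((-492260/(-144161))) = -227681*(-1/148474) + sqrt(72841)/((-492260*(-1/144161))) = 227681/148474 + sqrt(72841)/(492260/144161) = 227681/148474 + sqrt(72841)*(144161/492260) = 227681/148474 + 144161*sqrt(72841)/492260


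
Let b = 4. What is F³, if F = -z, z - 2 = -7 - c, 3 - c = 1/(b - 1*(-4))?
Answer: 250047/512 ≈ 488.37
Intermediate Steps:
c = 23/8 (c = 3 - 1/(4 - 1*(-4)) = 3 - 1/(4 + 4) = 3 - 1/8 = 3 - 1*⅛ = 3 - ⅛ = 23/8 ≈ 2.8750)
z = -63/8 (z = 2 + (-7 - 1*23/8) = 2 + (-7 - 23/8) = 2 - 79/8 = -63/8 ≈ -7.8750)
F = 63/8 (F = -1*(-63/8) = 63/8 ≈ 7.8750)
F³ = (63/8)³ = 250047/512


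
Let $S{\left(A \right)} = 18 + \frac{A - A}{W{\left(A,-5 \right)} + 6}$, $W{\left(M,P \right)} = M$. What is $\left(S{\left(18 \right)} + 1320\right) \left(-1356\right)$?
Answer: $-1814328$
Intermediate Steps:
$S{\left(A \right)} = 18$ ($S{\left(A \right)} = 18 + \frac{A - A}{A + 6} = 18 + \frac{0}{6 + A} = 18 + 0 = 18$)
$\left(S{\left(18 \right)} + 1320\right) \left(-1356\right) = \left(18 + 1320\right) \left(-1356\right) = 1338 \left(-1356\right) = -1814328$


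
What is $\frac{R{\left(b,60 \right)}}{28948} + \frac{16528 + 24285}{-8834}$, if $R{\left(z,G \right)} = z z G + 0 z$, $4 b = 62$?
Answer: $- \frac{527056307}{127863316} \approx -4.122$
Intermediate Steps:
$b = \frac{31}{2}$ ($b = \frac{1}{4} \cdot 62 = \frac{31}{2} \approx 15.5$)
$R{\left(z,G \right)} = G z^{2}$ ($R{\left(z,G \right)} = z^{2} G + 0 = G z^{2} + 0 = G z^{2}$)
$\frac{R{\left(b,60 \right)}}{28948} + \frac{16528 + 24285}{-8834} = \frac{60 \left(\frac{31}{2}\right)^{2}}{28948} + \frac{16528 + 24285}{-8834} = 60 \cdot \frac{961}{4} \cdot \frac{1}{28948} + 40813 \left(- \frac{1}{8834}\right) = 14415 \cdot \frac{1}{28948} - \frac{40813}{8834} = \frac{14415}{28948} - \frac{40813}{8834} = - \frac{527056307}{127863316}$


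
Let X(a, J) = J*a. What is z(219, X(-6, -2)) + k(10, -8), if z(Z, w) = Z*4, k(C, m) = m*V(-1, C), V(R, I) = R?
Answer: 884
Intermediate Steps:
k(C, m) = -m (k(C, m) = m*(-1) = -m)
z(Z, w) = 4*Z
z(219, X(-6, -2)) + k(10, -8) = 4*219 - 1*(-8) = 876 + 8 = 884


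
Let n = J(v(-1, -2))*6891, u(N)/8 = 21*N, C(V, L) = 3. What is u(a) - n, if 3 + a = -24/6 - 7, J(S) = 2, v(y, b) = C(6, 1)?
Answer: -16134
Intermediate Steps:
v(y, b) = 3
a = -14 (a = -3 + (-24/6 - 7) = -3 + (-2*2 - 7) = -3 + (-4 - 7) = -3 - 11 = -14)
u(N) = 168*N (u(N) = 8*(21*N) = 168*N)
n = 13782 (n = 2*6891 = 13782)
u(a) - n = 168*(-14) - 1*13782 = -2352 - 13782 = -16134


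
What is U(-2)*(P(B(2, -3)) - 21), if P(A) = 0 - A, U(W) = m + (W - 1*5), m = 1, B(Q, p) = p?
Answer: 108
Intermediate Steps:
U(W) = -4 + W (U(W) = 1 + (W - 1*5) = 1 + (W - 5) = 1 + (-5 + W) = -4 + W)
P(A) = -A
U(-2)*(P(B(2, -3)) - 21) = (-4 - 2)*(-1*(-3) - 21) = -6*(3 - 21) = -6*(-18) = 108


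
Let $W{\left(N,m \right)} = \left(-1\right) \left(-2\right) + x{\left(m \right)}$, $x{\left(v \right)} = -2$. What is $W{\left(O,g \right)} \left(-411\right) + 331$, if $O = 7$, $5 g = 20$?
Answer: $331$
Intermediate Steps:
$g = 4$ ($g = \frac{1}{5} \cdot 20 = 4$)
$W{\left(N,m \right)} = 0$ ($W{\left(N,m \right)} = \left(-1\right) \left(-2\right) - 2 = 2 - 2 = 0$)
$W{\left(O,g \right)} \left(-411\right) + 331 = 0 \left(-411\right) + 331 = 0 + 331 = 331$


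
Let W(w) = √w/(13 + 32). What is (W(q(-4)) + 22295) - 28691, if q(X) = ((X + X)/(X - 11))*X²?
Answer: -6396 + 8*√30/675 ≈ -6395.9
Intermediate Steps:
q(X) = 2*X³/(-11 + X) (q(X) = ((2*X)/(-11 + X))*X² = (2*X/(-11 + X))*X² = 2*X³/(-11 + X))
W(w) = √w/45
(W(q(-4)) + 22295) - 28691 = (√(2*(-4)³/(-11 - 4))/45 + 22295) - 28691 = (√(2*(-64)/(-15))/45 + 22295) - 28691 = (√(2*(-64)*(-1/15))/45 + 22295) - 28691 = (√(128/15)/45 + 22295) - 28691 = ((8*√30/15)/45 + 22295) - 28691 = (8*√30/675 + 22295) - 28691 = (22295 + 8*√30/675) - 28691 = -6396 + 8*√30/675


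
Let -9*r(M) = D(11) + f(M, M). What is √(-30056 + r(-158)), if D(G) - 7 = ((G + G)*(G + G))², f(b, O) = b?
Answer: I*√504609/3 ≈ 236.79*I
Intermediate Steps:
D(G) = 7 + 16*G⁴ (D(G) = 7 + ((G + G)*(G + G))² = 7 + ((2*G)*(2*G))² = 7 + (4*G²)² = 7 + 16*G⁴)
r(M) = -234263/9 - M/9 (r(M) = -((7 + 16*11⁴) + M)/9 = -((7 + 16*14641) + M)/9 = -((7 + 234256) + M)/9 = -(234263 + M)/9 = -234263/9 - M/9)
√(-30056 + r(-158)) = √(-30056 + (-234263/9 - ⅑*(-158))) = √(-30056 + (-234263/9 + 158/9)) = √(-30056 - 78035/3) = √(-168203/3) = I*√504609/3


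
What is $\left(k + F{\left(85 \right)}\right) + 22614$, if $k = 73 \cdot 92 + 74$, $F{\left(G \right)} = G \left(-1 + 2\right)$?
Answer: $29489$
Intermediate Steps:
$F{\left(G \right)} = G$ ($F{\left(G \right)} = G 1 = G$)
$k = 6790$ ($k = 6716 + 74 = 6790$)
$\left(k + F{\left(85 \right)}\right) + 22614 = \left(6790 + 85\right) + 22614 = 6875 + 22614 = 29489$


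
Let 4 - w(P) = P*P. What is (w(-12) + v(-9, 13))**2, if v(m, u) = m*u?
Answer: 66049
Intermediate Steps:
w(P) = 4 - P**2 (w(P) = 4 - P*P = 4 - P**2)
(w(-12) + v(-9, 13))**2 = ((4 - 1*(-12)**2) - 9*13)**2 = ((4 - 1*144) - 117)**2 = ((4 - 144) - 117)**2 = (-140 - 117)**2 = (-257)**2 = 66049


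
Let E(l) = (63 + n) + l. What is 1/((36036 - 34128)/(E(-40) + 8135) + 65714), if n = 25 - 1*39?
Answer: 2036/133794181 ≈ 1.5217e-5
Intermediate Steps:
n = -14 (n = 25 - 39 = -14)
E(l) = 49 + l (E(l) = (63 - 14) + l = 49 + l)
1/((36036 - 34128)/(E(-40) + 8135) + 65714) = 1/((36036 - 34128)/((49 - 40) + 8135) + 65714) = 1/(1908/(9 + 8135) + 65714) = 1/(1908/8144 + 65714) = 1/(1908*(1/8144) + 65714) = 1/(477/2036 + 65714) = 1/(133794181/2036) = 2036/133794181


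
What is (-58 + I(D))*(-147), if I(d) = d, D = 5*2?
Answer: 7056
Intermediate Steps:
D = 10
(-58 + I(D))*(-147) = (-58 + 10)*(-147) = -48*(-147) = 7056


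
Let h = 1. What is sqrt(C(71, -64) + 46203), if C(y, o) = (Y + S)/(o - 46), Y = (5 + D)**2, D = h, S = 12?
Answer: 3*sqrt(15529195)/55 ≈ 214.95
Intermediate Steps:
D = 1
Y = 36 (Y = (5 + 1)**2 = 6**2 = 36)
C(y, o) = 48/(-46 + o) (C(y, o) = (36 + 12)/(o - 46) = 48/(-46 + o))
sqrt(C(71, -64) + 46203) = sqrt(48/(-46 - 64) + 46203) = sqrt(48/(-110) + 46203) = sqrt(48*(-1/110) + 46203) = sqrt(-24/55 + 46203) = sqrt(2541141/55) = 3*sqrt(15529195)/55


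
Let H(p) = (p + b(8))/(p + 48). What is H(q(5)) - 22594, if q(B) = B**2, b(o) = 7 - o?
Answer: -1649338/73 ≈ -22594.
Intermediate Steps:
H(p) = (-1 + p)/(48 + p) (H(p) = (p + (7 - 1*8))/(p + 48) = (p + (7 - 8))/(48 + p) = (p - 1)/(48 + p) = (-1 + p)/(48 + p))
H(q(5)) - 22594 = (-1 + 5**2)/(48 + 5**2) - 22594 = (-1 + 25)/(48 + 25) - 22594 = 24/73 - 22594 = -1649338/73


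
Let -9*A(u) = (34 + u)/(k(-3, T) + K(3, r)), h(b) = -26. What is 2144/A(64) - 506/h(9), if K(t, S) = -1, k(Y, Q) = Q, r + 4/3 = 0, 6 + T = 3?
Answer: 514093/637 ≈ 807.05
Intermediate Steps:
T = -3 (T = -6 + 3 = -3)
r = -4/3 (r = -4/3 + 0 = -4/3 ≈ -1.3333)
A(u) = 17/18 + u/36 (A(u) = -(34 + u)/(9*(-3 - 1)) = -(34 + u)/(9*(-4)) = -(34 + u)*(-1)/(9*4) = -(-17/2 - u/4)/9 = 17/18 + u/36)
2144/A(64) - 506/h(9) = 2144/(17/18 + (1/36)*64) - 506/(-26) = 2144/(17/18 + 16/9) - 506*(-1/26) = 2144/(49/18) + 253/13 = 2144*(18/49) + 253/13 = 38592/49 + 253/13 = 514093/637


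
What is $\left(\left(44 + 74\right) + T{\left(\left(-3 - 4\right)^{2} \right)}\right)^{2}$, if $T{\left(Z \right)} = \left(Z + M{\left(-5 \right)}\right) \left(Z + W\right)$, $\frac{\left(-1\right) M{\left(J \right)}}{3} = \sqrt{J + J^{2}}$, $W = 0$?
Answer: $6777541 - 1481172 \sqrt{5} \approx 3.4655 \cdot 10^{6}$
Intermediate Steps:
$M{\left(J \right)} = - 3 \sqrt{J + J^{2}}$
$T{\left(Z \right)} = Z \left(Z - 6 \sqrt{5}\right)$ ($T{\left(Z \right)} = \left(Z - 3 \sqrt{- 5 \left(1 - 5\right)}\right) \left(Z + 0\right) = \left(Z - 3 \sqrt{\left(-5\right) \left(-4\right)}\right) Z = \left(Z - 3 \sqrt{20}\right) Z = \left(Z - 3 \cdot 2 \sqrt{5}\right) Z = \left(Z - 6 \sqrt{5}\right) Z = Z \left(Z - 6 \sqrt{5}\right)$)
$\left(\left(44 + 74\right) + T{\left(\left(-3 - 4\right)^{2} \right)}\right)^{2} = \left(\left(44 + 74\right) + \left(-3 - 4\right)^{2} \left(\left(-3 - 4\right)^{2} - 6 \sqrt{5}\right)\right)^{2} = \left(118 + \left(-7\right)^{2} \left(\left(-7\right)^{2} - 6 \sqrt{5}\right)\right)^{2} = \left(118 + 49 \left(49 - 6 \sqrt{5}\right)\right)^{2} = \left(118 + \left(2401 - 294 \sqrt{5}\right)\right)^{2} = \left(2519 - 294 \sqrt{5}\right)^{2}$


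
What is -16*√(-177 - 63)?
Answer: -64*I*√15 ≈ -247.87*I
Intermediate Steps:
-16*√(-177 - 63) = -64*I*√15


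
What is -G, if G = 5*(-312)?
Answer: 1560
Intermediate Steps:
G = -1560
-G = -1*(-1560) = 1560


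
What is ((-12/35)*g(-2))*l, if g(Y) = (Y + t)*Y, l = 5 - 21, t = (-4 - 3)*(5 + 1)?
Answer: 16896/35 ≈ 482.74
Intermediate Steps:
t = -42 (t = -7*6 = -42)
l = -16
g(Y) = Y*(-42 + Y) (g(Y) = (Y - 42)*Y = (-42 + Y)*Y = Y*(-42 + Y))
((-12/35)*g(-2))*l = ((-12/35)*(-2*(-42 - 2)))*(-16) = ((-12*1/35)*(-2*(-44)))*(-16) = -12/35*88*(-16) = -1056/35*(-16) = 16896/35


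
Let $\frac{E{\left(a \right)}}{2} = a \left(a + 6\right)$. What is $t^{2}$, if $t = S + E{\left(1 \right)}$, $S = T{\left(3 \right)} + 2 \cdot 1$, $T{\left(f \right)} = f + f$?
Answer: $484$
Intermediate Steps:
$T{\left(f \right)} = 2 f$
$E{\left(a \right)} = 2 a \left(6 + a\right)$ ($E{\left(a \right)} = 2 a \left(a + 6\right) = 2 a \left(6 + a\right)$)
$S = 8$ ($S = 2 \cdot 3 + 2 \cdot 1 = 6 + 2 = 8$)
$t = 22$ ($t = 8 + 2 \cdot 1 \left(6 + 1\right) = 8 + 2 \cdot 1 \cdot 7 = 8 + 14 = 22$)
$t^{2} = 22^{2} = 484$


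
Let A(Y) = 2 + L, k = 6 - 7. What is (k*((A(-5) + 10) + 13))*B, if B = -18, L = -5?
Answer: 360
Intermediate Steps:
k = -1
A(Y) = -3 (A(Y) = 2 - 5 = -3)
(k*((A(-5) + 10) + 13))*B = -((-3 + 10) + 13)*(-18) = -(7 + 13)*(-18) = -1*20*(-18) = -20*(-18) = 360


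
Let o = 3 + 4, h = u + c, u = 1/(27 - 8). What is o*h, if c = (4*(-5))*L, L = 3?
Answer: -7973/19 ≈ -419.63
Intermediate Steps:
c = -60 (c = (4*(-5))*3 = -20*3 = -60)
u = 1/19 ≈ 0.052632
h = -1139/19 (h = 1/19 - 60 = -1139/19 ≈ -59.947)
o = 7
o*h = 7*(-1139/19) = -7973/19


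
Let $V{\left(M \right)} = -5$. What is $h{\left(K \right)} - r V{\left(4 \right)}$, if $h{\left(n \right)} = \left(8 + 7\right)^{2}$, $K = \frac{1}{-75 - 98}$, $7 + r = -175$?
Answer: $-685$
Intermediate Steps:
$r = -182$ ($r = -7 - 175 = -182$)
$K = - \frac{1}{173}$ ($K = \frac{1}{-173} = - \frac{1}{173} \approx -0.0057803$)
$h{\left(n \right)} = 225$ ($h{\left(n \right)} = 15^{2} = 225$)
$h{\left(K \right)} - r V{\left(4 \right)} = 225 - \left(-182\right) \left(-5\right) = 225 - 910 = -685$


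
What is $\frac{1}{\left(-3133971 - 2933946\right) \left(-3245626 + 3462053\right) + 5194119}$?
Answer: $- \frac{1}{1313255878440} \approx -7.6147 \cdot 10^{-13}$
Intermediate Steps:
$\frac{1}{\left(-3133971 - 2933946\right) \left(-3245626 + 3462053\right) + 5194119} = \frac{1}{\left(-6067917\right) 216427 + 5194119} = \frac{1}{-1313261072559 + 5194119} = \frac{1}{-1313255878440} = - \frac{1}{1313255878440}$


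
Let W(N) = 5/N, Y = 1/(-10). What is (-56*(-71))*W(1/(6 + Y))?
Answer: 117292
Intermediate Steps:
Y = -⅒ ≈ -0.10000
(-56*(-71))*W(1/(6 + Y)) = (-56*(-71))*(5/(1/(6 - ⅒))) = 3976*(5/(1/(59/10))) = 3976*(5/(10/59)) = 3976*(5*(59/10)) = 3976*(59/2) = 117292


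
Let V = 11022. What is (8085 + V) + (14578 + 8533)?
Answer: 42218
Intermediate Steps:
(8085 + V) + (14578 + 8533) = (8085 + 11022) + (14578 + 8533) = 19107 + 23111 = 42218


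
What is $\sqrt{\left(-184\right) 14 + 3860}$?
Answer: $2 \sqrt{321} \approx 35.833$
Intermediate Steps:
$\sqrt{\left(-184\right) 14 + 3860} = \sqrt{-2576 + 3860} = \sqrt{1284} = 2 \sqrt{321}$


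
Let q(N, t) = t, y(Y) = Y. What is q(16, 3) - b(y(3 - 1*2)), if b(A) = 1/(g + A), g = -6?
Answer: 16/5 ≈ 3.2000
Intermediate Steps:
b(A) = 1/(-6 + A)
q(16, 3) - b(y(3 - 1*2)) = 3 - 1/(-6 + (3 - 1*2)) = 3 - 1/(-6 + (3 - 2)) = 3 - 1/(-6 + 1) = 3 - 1/(-5) = 3 - 1*(-1/5) = 3 + 1/5 = 16/5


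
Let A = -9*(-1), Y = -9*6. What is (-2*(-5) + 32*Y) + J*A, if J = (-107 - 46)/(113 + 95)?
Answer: -358721/208 ≈ -1724.6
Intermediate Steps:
Y = -54
A = 9
J = -153/208 ≈ -0.73558
(-2*(-5) + 32*Y) + J*A = (-2*(-5) + 32*(-54)) - 153/208*9 = (10 - 1728) - 1377/208 = -1718 - 1377/208 = -358721/208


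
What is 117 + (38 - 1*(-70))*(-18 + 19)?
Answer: 225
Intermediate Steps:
117 + (38 - 1*(-70))*(-18 + 19) = 117 + (38 + 70)*1 = 117 + 108*1 = 117 + 108 = 225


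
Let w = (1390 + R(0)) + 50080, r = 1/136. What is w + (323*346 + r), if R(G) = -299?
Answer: 22158345/136 ≈ 1.6293e+5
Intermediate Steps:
r = 1/136 ≈ 0.0073529
w = 51171 (w = (1390 - 299) + 50080 = 1091 + 50080 = 51171)
w + (323*346 + r) = 51171 + (323*346 + 1/136) = 51171 + (111758 + 1/136) = 51171 + 15199089/136 = 22158345/136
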